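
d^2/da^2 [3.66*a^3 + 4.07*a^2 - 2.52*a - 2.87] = 21.96*a + 8.14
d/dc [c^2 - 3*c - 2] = 2*c - 3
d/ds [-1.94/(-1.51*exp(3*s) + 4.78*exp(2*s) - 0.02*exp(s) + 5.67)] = (-8.7882*exp(2*s) + 18.5464*exp(s) - 0.0388)*exp(s)/(1.51*exp(3*s) - 4.78*exp(2*s) + 0.02*exp(s) - 5.67)^2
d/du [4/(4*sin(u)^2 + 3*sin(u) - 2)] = -4*(8*sin(u) + 3)*cos(u)/(3*sin(u) - 2*cos(2*u))^2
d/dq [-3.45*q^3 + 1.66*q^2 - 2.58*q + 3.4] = -10.35*q^2 + 3.32*q - 2.58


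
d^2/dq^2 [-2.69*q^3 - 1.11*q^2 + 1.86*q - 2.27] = -16.14*q - 2.22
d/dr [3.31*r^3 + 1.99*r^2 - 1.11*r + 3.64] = 9.93*r^2 + 3.98*r - 1.11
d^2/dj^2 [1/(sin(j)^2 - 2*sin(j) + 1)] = -(4*sin(j) + 6)/(sin(j) - 1)^3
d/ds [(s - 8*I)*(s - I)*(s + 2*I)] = 3*s^2 - 14*I*s + 10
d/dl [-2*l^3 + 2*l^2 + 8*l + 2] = -6*l^2 + 4*l + 8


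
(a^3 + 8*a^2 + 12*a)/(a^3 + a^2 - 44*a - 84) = a/(a - 7)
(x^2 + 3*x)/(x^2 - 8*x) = (x + 3)/(x - 8)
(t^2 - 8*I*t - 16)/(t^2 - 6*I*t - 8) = (t - 4*I)/(t - 2*I)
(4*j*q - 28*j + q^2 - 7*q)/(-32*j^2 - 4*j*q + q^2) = (q - 7)/(-8*j + q)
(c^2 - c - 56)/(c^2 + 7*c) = (c - 8)/c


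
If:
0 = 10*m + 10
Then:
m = -1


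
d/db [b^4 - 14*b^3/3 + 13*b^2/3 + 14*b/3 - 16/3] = 4*b^3 - 14*b^2 + 26*b/3 + 14/3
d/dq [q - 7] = 1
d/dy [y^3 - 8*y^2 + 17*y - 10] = 3*y^2 - 16*y + 17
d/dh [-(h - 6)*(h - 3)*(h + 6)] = -3*h^2 + 6*h + 36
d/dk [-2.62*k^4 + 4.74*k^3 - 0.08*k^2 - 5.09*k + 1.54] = -10.48*k^3 + 14.22*k^2 - 0.16*k - 5.09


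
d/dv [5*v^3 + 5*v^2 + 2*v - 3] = 15*v^2 + 10*v + 2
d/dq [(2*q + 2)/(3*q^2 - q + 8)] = 2*(3*q^2 - q - (q + 1)*(6*q - 1) + 8)/(3*q^2 - q + 8)^2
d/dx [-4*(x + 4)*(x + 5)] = -8*x - 36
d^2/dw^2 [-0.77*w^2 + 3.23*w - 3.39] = -1.54000000000000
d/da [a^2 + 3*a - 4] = 2*a + 3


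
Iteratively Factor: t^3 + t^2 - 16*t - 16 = (t + 4)*(t^2 - 3*t - 4) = (t - 4)*(t + 4)*(t + 1)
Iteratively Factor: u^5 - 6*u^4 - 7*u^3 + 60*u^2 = (u)*(u^4 - 6*u^3 - 7*u^2 + 60*u) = u*(u - 4)*(u^3 - 2*u^2 - 15*u) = u*(u - 5)*(u - 4)*(u^2 + 3*u) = u^2*(u - 5)*(u - 4)*(u + 3)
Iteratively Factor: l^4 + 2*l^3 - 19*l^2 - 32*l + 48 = (l - 1)*(l^3 + 3*l^2 - 16*l - 48) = (l - 1)*(l + 3)*(l^2 - 16) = (l - 1)*(l + 3)*(l + 4)*(l - 4)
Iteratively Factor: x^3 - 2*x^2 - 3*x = (x)*(x^2 - 2*x - 3) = x*(x + 1)*(x - 3)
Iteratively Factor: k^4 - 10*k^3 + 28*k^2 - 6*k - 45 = (k - 3)*(k^3 - 7*k^2 + 7*k + 15) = (k - 3)^2*(k^2 - 4*k - 5) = (k - 5)*(k - 3)^2*(k + 1)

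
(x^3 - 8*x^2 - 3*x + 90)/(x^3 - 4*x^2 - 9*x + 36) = (x^2 - 11*x + 30)/(x^2 - 7*x + 12)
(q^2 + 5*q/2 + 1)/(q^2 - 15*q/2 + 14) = (2*q^2 + 5*q + 2)/(2*q^2 - 15*q + 28)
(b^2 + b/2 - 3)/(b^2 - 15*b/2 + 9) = (b + 2)/(b - 6)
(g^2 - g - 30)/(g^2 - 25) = (g - 6)/(g - 5)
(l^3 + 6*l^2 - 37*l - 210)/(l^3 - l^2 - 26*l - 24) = (l^2 + 12*l + 35)/(l^2 + 5*l + 4)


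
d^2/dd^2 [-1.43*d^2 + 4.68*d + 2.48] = -2.86000000000000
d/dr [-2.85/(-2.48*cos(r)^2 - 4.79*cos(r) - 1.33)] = (14.136*cos(r) + 13.6515)*sin(r)/(2.48*cos(r)^2 + 4.79*cos(r) + 1.33)^2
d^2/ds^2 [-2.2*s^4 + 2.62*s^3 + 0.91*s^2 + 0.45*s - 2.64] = -26.4*s^2 + 15.72*s + 1.82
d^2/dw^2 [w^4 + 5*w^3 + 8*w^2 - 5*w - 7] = 12*w^2 + 30*w + 16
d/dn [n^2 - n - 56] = 2*n - 1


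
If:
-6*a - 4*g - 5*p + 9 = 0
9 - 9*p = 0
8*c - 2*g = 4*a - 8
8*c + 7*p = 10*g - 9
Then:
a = 0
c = -3/4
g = 1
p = 1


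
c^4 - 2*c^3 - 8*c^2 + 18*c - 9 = (c - 3)*(c - 1)^2*(c + 3)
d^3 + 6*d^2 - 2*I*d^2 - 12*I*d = d*(d + 6)*(d - 2*I)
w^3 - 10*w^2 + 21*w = w*(w - 7)*(w - 3)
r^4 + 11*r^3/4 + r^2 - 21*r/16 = r*(r - 1/2)*(r + 3/2)*(r + 7/4)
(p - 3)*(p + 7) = p^2 + 4*p - 21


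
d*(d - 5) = d^2 - 5*d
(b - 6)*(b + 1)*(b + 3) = b^3 - 2*b^2 - 21*b - 18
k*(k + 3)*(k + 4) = k^3 + 7*k^2 + 12*k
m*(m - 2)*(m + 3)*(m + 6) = m^4 + 7*m^3 - 36*m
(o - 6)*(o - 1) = o^2 - 7*o + 6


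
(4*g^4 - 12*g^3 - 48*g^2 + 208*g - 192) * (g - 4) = 4*g^5 - 28*g^4 + 400*g^2 - 1024*g + 768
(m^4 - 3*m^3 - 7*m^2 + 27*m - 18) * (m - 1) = m^5 - 4*m^4 - 4*m^3 + 34*m^2 - 45*m + 18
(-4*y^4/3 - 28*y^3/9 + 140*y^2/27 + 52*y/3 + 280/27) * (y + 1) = -4*y^5/3 - 40*y^4/9 + 56*y^3/27 + 608*y^2/27 + 748*y/27 + 280/27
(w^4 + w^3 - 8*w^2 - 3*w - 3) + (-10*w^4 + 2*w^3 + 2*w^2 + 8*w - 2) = -9*w^4 + 3*w^3 - 6*w^2 + 5*w - 5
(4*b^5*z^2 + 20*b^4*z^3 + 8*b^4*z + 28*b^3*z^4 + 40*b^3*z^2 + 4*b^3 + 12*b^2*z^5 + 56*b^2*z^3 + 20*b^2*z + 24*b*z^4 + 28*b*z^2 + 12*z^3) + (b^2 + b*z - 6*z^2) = 4*b^5*z^2 + 20*b^4*z^3 + 8*b^4*z + 28*b^3*z^4 + 40*b^3*z^2 + 4*b^3 + 12*b^2*z^5 + 56*b^2*z^3 + 20*b^2*z + b^2 + 24*b*z^4 + 28*b*z^2 + b*z + 12*z^3 - 6*z^2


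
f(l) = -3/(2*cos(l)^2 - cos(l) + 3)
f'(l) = -3*(4*sin(l)*cos(l) - sin(l))/(2*cos(l)^2 - cos(l) + 3)^2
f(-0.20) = -0.76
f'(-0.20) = 0.11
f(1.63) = -0.98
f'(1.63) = 0.39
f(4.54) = -0.93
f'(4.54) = -0.48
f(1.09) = -1.01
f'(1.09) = -0.26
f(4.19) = -0.75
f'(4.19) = -0.49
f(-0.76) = -0.90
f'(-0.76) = 0.35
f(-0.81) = -0.92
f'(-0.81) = 0.36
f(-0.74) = -0.89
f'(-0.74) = 0.35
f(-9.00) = -0.54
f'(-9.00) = -0.18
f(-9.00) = -0.54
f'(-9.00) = -0.18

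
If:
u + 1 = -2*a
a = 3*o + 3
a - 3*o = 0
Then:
No Solution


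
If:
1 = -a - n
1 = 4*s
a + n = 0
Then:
No Solution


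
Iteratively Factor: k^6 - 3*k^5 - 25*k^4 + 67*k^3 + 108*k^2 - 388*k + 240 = (k - 2)*(k^5 - k^4 - 27*k^3 + 13*k^2 + 134*k - 120) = (k - 5)*(k - 2)*(k^4 + 4*k^3 - 7*k^2 - 22*k + 24) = (k - 5)*(k - 2)*(k + 3)*(k^3 + k^2 - 10*k + 8) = (k - 5)*(k - 2)*(k - 1)*(k + 3)*(k^2 + 2*k - 8) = (k - 5)*(k - 2)^2*(k - 1)*(k + 3)*(k + 4)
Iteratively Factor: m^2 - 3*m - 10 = (m - 5)*(m + 2)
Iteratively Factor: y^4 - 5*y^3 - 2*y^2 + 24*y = (y - 4)*(y^3 - y^2 - 6*y) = y*(y - 4)*(y^2 - y - 6) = y*(y - 4)*(y + 2)*(y - 3)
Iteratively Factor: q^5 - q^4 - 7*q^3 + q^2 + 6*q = (q - 3)*(q^4 + 2*q^3 - q^2 - 2*q) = (q - 3)*(q + 1)*(q^3 + q^2 - 2*q) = (q - 3)*(q + 1)*(q + 2)*(q^2 - q) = q*(q - 3)*(q + 1)*(q + 2)*(q - 1)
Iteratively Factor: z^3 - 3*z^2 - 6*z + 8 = (z - 4)*(z^2 + z - 2) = (z - 4)*(z + 2)*(z - 1)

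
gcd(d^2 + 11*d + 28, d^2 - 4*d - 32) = d + 4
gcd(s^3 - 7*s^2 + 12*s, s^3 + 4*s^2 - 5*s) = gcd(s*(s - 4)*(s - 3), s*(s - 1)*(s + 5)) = s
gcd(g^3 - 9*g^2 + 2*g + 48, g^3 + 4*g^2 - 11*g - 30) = g^2 - g - 6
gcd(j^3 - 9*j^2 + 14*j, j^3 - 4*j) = j^2 - 2*j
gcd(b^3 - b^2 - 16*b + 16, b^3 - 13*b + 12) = b^2 + 3*b - 4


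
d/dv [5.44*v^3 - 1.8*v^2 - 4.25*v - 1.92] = 16.32*v^2 - 3.6*v - 4.25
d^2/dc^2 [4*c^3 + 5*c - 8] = 24*c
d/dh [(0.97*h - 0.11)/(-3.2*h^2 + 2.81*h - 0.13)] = (3.104*h^2 - 0.704*h + 0.183)/(10.24*h^4 - 17.984*h^3 + 8.7281*h^2 - 0.7306*h + 0.0169)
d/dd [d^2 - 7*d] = 2*d - 7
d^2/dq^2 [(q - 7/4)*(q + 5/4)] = 2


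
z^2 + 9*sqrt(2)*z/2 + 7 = (z + sqrt(2))*(z + 7*sqrt(2)/2)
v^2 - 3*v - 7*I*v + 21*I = (v - 3)*(v - 7*I)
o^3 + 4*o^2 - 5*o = o*(o - 1)*(o + 5)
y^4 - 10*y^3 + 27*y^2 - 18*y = y*(y - 6)*(y - 3)*(y - 1)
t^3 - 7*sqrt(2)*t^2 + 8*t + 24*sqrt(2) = (t - 6*sqrt(2))*(t - 2*sqrt(2))*(t + sqrt(2))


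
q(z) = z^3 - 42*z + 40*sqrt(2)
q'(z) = 3*z^2 - 42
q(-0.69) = 85.22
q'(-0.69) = -40.57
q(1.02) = 14.79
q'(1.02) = -38.88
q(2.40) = -30.41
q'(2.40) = -24.72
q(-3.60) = 161.11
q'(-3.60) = -3.12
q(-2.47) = 145.24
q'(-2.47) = -23.70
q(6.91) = 96.29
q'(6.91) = 101.24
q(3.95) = -47.70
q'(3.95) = 4.81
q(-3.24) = 158.64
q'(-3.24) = -10.51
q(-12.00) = -1167.43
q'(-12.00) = 390.00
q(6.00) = 20.57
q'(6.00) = 66.00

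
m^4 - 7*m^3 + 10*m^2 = m^2*(m - 5)*(m - 2)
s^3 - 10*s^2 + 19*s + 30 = (s - 6)*(s - 5)*(s + 1)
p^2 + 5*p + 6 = (p + 2)*(p + 3)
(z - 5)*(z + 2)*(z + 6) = z^3 + 3*z^2 - 28*z - 60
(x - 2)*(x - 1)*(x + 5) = x^3 + 2*x^2 - 13*x + 10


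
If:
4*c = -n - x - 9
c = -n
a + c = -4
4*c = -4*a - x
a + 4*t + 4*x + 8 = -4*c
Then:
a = 13/3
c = -25/3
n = 25/3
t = -43/4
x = 16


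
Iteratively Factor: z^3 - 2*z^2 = (z)*(z^2 - 2*z) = z*(z - 2)*(z)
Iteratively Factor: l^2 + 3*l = (l)*(l + 3)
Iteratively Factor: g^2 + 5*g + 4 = (g + 1)*(g + 4)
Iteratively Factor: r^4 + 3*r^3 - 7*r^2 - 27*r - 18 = (r + 3)*(r^3 - 7*r - 6) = (r + 2)*(r + 3)*(r^2 - 2*r - 3) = (r + 1)*(r + 2)*(r + 3)*(r - 3)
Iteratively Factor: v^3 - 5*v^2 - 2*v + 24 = (v - 4)*(v^2 - v - 6) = (v - 4)*(v + 2)*(v - 3)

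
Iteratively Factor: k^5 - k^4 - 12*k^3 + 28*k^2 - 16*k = (k - 2)*(k^4 + k^3 - 10*k^2 + 8*k) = k*(k - 2)*(k^3 + k^2 - 10*k + 8) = k*(k - 2)^2*(k^2 + 3*k - 4) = k*(k - 2)^2*(k - 1)*(k + 4)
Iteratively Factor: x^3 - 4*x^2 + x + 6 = (x + 1)*(x^2 - 5*x + 6) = (x - 2)*(x + 1)*(x - 3)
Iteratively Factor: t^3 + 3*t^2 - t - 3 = (t - 1)*(t^2 + 4*t + 3) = (t - 1)*(t + 3)*(t + 1)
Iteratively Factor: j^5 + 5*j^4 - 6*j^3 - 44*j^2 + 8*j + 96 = (j + 4)*(j^4 + j^3 - 10*j^2 - 4*j + 24) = (j + 3)*(j + 4)*(j^3 - 2*j^2 - 4*j + 8) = (j - 2)*(j + 3)*(j + 4)*(j^2 - 4) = (j - 2)*(j + 2)*(j + 3)*(j + 4)*(j - 2)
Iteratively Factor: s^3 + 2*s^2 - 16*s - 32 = (s - 4)*(s^2 + 6*s + 8) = (s - 4)*(s + 2)*(s + 4)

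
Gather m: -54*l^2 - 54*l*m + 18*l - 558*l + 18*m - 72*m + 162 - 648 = -54*l^2 - 540*l + m*(-54*l - 54) - 486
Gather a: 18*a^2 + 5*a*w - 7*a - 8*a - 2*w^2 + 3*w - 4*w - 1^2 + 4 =18*a^2 + a*(5*w - 15) - 2*w^2 - w + 3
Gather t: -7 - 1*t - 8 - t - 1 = -2*t - 16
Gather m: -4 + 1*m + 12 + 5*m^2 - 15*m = 5*m^2 - 14*m + 8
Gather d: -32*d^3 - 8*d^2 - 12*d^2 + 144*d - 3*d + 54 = -32*d^3 - 20*d^2 + 141*d + 54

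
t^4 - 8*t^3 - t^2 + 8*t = t*(t - 8)*(t - 1)*(t + 1)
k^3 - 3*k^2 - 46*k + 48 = (k - 8)*(k - 1)*(k + 6)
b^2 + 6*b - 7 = (b - 1)*(b + 7)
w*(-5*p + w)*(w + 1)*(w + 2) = -5*p*w^3 - 15*p*w^2 - 10*p*w + w^4 + 3*w^3 + 2*w^2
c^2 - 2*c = c*(c - 2)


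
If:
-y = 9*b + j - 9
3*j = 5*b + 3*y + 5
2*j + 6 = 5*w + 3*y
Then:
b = 11/16 - 3*y/16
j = 11*y/16 + 45/16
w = 93/40 - 13*y/40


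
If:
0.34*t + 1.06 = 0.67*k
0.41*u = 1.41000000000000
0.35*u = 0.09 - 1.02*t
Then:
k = 1.03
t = -1.09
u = 3.44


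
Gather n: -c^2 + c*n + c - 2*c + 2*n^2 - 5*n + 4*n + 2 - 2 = -c^2 - c + 2*n^2 + n*(c - 1)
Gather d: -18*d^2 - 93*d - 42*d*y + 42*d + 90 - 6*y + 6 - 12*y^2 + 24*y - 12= -18*d^2 + d*(-42*y - 51) - 12*y^2 + 18*y + 84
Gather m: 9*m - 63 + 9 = 9*m - 54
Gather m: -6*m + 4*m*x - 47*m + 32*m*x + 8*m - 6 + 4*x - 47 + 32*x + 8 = m*(36*x - 45) + 36*x - 45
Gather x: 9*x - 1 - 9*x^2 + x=-9*x^2 + 10*x - 1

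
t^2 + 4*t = t*(t + 4)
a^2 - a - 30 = (a - 6)*(a + 5)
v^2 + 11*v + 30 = (v + 5)*(v + 6)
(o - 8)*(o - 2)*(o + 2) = o^3 - 8*o^2 - 4*o + 32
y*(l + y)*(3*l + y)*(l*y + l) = 3*l^3*y^2 + 3*l^3*y + 4*l^2*y^3 + 4*l^2*y^2 + l*y^4 + l*y^3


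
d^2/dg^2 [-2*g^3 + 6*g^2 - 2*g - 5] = 12 - 12*g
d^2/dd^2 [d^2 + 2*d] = 2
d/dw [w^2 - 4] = 2*w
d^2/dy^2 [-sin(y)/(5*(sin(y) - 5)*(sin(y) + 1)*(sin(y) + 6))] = 2*(2*sin(y)^6 + sin(y)^5 + 56*sin(y)^4 + 162*sin(y)^3 - 15*sin(y)^2 - 600*sin(y) + 870)/(5*(sin(y) - 5)^3*(sin(y) + 1)^2*(sin(y) + 6)^3)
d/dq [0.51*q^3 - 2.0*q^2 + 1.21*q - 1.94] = 1.53*q^2 - 4.0*q + 1.21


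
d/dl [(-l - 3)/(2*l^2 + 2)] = (-l^2 + 2*l*(l + 3) - 1)/(2*(l^2 + 1)^2)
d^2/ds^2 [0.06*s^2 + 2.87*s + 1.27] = 0.120000000000000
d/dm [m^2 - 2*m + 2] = 2*m - 2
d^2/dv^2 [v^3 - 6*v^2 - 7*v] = 6*v - 12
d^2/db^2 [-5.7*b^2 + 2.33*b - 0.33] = -11.4000000000000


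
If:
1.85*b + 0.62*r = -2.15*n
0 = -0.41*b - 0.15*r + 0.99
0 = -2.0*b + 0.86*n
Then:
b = -0.79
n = -1.85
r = 8.77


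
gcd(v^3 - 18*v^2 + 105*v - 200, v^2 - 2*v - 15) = v - 5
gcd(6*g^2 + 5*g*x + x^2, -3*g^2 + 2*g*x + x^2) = 3*g + x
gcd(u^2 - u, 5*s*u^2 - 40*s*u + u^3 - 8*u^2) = u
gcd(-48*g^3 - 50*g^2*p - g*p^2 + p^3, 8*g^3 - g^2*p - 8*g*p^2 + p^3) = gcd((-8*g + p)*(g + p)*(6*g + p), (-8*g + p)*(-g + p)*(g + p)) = -8*g^2 - 7*g*p + p^2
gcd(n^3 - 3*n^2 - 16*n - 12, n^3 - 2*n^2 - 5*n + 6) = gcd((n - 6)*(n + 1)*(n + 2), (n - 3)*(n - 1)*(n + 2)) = n + 2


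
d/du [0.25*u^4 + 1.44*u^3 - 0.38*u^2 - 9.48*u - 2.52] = 1.0*u^3 + 4.32*u^2 - 0.76*u - 9.48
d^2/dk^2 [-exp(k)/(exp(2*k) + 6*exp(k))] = (6 - exp(k))*exp(k)/(exp(3*k) + 18*exp(2*k) + 108*exp(k) + 216)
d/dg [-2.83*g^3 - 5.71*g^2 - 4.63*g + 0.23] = -8.49*g^2 - 11.42*g - 4.63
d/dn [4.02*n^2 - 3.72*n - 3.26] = 8.04*n - 3.72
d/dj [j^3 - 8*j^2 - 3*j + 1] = 3*j^2 - 16*j - 3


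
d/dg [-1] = 0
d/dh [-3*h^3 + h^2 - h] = -9*h^2 + 2*h - 1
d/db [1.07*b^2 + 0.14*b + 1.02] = 2.14*b + 0.14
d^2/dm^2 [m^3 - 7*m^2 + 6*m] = 6*m - 14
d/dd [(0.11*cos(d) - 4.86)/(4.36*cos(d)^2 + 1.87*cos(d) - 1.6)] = (0.4796*cos(d)^2 - 42.3792*cos(d) - 8.9122)*sin(d)/(19.0096*cos(d)^4 + 16.3064*cos(d)^3 - 10.4551*cos(d)^2 - 5.984*cos(d) + 2.56)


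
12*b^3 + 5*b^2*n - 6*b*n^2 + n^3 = (-4*b + n)*(-3*b + n)*(b + n)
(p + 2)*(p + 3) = p^2 + 5*p + 6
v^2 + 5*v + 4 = (v + 1)*(v + 4)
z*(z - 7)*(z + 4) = z^3 - 3*z^2 - 28*z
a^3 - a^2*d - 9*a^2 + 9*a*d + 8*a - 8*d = (a - 8)*(a - 1)*(a - d)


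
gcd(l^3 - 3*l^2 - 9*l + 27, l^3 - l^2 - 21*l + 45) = l^2 - 6*l + 9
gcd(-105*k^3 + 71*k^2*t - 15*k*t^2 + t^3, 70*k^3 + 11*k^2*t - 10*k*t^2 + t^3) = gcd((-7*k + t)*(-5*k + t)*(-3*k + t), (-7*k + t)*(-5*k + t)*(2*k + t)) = 35*k^2 - 12*k*t + t^2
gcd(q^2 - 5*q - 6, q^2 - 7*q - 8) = q + 1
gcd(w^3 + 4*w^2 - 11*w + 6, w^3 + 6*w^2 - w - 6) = w^2 + 5*w - 6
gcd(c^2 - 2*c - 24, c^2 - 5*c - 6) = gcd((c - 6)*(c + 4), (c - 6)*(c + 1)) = c - 6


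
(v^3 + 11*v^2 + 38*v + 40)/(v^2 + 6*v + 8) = v + 5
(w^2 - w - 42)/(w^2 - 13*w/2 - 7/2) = 2*(w + 6)/(2*w + 1)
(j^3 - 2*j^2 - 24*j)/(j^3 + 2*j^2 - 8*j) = (j - 6)/(j - 2)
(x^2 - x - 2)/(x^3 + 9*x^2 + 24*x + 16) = (x - 2)/(x^2 + 8*x + 16)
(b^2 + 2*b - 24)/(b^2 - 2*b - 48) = (b - 4)/(b - 8)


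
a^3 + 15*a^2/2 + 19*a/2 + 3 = (a + 1/2)*(a + 1)*(a + 6)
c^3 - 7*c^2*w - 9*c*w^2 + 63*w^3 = (c - 7*w)*(c - 3*w)*(c + 3*w)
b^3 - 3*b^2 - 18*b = b*(b - 6)*(b + 3)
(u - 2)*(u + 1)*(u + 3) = u^3 + 2*u^2 - 5*u - 6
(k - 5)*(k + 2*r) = k^2 + 2*k*r - 5*k - 10*r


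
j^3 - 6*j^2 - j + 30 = (j - 5)*(j - 3)*(j + 2)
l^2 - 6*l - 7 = (l - 7)*(l + 1)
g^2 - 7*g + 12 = (g - 4)*(g - 3)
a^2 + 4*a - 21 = (a - 3)*(a + 7)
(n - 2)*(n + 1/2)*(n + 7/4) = n^3 + n^2/4 - 29*n/8 - 7/4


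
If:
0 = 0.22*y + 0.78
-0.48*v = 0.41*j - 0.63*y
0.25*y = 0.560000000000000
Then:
No Solution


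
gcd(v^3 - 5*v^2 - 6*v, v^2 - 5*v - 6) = v^2 - 5*v - 6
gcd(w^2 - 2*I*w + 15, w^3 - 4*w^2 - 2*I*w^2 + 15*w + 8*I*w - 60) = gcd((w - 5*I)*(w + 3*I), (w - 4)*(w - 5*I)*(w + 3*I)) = w^2 - 2*I*w + 15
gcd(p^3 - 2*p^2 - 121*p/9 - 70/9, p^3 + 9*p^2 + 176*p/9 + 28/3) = p^2 + 3*p + 14/9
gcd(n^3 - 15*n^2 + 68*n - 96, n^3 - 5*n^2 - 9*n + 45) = n - 3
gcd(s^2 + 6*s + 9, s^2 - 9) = s + 3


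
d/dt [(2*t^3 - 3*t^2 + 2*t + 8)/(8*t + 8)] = (4*t^3 + 3*t^2 - 6*t - 6)/(8*(t^2 + 2*t + 1))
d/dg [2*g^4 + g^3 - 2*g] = 8*g^3 + 3*g^2 - 2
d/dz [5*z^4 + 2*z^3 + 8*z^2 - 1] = 2*z*(10*z^2 + 3*z + 8)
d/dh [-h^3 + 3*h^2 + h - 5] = -3*h^2 + 6*h + 1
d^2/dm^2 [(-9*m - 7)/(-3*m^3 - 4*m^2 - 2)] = 2*(m^2*(9*m + 7)*(9*m + 8)^2 - (81*m^2 + 72*m + (9*m + 4)*(9*m + 7))*(3*m^3 + 4*m^2 + 2))/(3*m^3 + 4*m^2 + 2)^3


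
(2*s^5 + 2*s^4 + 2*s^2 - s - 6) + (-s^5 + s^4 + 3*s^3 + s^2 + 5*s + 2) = s^5 + 3*s^4 + 3*s^3 + 3*s^2 + 4*s - 4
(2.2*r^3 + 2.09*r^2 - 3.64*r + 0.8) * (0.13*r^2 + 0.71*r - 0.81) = 0.286*r^5 + 1.8337*r^4 - 0.771300000000001*r^3 - 4.1733*r^2 + 3.5164*r - 0.648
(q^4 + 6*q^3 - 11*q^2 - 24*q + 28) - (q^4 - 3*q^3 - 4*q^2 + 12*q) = 9*q^3 - 7*q^2 - 36*q + 28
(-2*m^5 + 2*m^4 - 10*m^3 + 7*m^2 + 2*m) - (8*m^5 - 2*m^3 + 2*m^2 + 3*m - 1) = -10*m^5 + 2*m^4 - 8*m^3 + 5*m^2 - m + 1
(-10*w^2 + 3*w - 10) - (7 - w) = -10*w^2 + 4*w - 17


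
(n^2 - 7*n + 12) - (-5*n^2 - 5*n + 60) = 6*n^2 - 2*n - 48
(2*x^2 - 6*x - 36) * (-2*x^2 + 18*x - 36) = -4*x^4 + 48*x^3 - 108*x^2 - 432*x + 1296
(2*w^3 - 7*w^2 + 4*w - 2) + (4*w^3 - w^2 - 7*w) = 6*w^3 - 8*w^2 - 3*w - 2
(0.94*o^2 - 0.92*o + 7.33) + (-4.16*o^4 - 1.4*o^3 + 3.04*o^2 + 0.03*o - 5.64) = -4.16*o^4 - 1.4*o^3 + 3.98*o^2 - 0.89*o + 1.69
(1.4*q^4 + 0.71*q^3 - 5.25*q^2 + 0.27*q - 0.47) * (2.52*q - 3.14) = 3.528*q^5 - 2.6068*q^4 - 15.4594*q^3 + 17.1654*q^2 - 2.0322*q + 1.4758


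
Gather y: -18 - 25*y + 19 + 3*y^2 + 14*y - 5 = 3*y^2 - 11*y - 4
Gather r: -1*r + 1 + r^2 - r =r^2 - 2*r + 1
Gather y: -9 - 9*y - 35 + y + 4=-8*y - 40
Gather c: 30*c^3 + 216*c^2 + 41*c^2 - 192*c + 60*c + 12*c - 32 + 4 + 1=30*c^3 + 257*c^2 - 120*c - 27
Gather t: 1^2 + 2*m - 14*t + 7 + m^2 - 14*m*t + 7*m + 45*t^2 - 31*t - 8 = m^2 + 9*m + 45*t^2 + t*(-14*m - 45)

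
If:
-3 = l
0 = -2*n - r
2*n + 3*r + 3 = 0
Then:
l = -3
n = 3/4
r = -3/2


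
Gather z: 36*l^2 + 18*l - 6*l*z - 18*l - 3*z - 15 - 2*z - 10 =36*l^2 + z*(-6*l - 5) - 25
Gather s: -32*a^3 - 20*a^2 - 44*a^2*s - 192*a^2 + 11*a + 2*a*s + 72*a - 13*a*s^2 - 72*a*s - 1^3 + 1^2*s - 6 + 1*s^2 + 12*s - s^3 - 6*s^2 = -32*a^3 - 212*a^2 + 83*a - s^3 + s^2*(-13*a - 5) + s*(-44*a^2 - 70*a + 13) - 7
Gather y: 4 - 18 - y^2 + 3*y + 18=-y^2 + 3*y + 4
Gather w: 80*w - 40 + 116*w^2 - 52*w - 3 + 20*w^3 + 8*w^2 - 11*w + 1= 20*w^3 + 124*w^2 + 17*w - 42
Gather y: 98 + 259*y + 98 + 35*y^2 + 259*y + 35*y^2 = 70*y^2 + 518*y + 196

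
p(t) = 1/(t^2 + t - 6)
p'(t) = (-2*t - 1)/(t^2 + t - 6)^2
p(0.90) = -0.23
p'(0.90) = -0.15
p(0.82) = -0.22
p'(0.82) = -0.13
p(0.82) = -0.22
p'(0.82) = -0.13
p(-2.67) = -0.65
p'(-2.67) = 1.83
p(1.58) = -0.52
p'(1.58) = -1.12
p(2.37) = 0.50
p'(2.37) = -1.45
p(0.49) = -0.19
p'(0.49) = -0.07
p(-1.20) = -0.17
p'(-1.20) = 0.04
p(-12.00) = 0.01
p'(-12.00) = 0.00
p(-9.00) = 0.02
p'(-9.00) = 0.00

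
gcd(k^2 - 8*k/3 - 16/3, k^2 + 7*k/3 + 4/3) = k + 4/3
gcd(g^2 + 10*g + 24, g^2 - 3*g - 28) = g + 4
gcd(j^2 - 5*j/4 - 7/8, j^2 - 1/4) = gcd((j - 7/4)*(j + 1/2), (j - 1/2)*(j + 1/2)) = j + 1/2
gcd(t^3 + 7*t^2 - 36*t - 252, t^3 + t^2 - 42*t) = t^2 + t - 42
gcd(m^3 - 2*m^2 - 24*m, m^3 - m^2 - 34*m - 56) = m + 4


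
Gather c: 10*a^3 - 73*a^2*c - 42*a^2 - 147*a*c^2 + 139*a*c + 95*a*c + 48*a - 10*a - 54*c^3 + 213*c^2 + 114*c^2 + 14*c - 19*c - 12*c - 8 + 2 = 10*a^3 - 42*a^2 + 38*a - 54*c^3 + c^2*(327 - 147*a) + c*(-73*a^2 + 234*a - 17) - 6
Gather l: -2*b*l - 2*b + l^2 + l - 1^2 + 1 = -2*b + l^2 + l*(1 - 2*b)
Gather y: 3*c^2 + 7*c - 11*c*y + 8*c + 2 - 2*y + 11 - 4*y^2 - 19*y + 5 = 3*c^2 + 15*c - 4*y^2 + y*(-11*c - 21) + 18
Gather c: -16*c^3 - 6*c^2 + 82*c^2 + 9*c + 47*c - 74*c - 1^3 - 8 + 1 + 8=-16*c^3 + 76*c^2 - 18*c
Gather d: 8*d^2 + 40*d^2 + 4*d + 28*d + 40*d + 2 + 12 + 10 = 48*d^2 + 72*d + 24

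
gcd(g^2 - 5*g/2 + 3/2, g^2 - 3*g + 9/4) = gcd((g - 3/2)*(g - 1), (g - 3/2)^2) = g - 3/2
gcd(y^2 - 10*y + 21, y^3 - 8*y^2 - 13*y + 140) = y - 7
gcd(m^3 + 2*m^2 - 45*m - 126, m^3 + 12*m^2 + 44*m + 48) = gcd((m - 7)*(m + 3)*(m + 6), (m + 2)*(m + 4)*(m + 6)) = m + 6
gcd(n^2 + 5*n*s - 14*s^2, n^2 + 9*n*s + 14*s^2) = n + 7*s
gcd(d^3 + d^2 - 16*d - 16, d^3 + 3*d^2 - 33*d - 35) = d + 1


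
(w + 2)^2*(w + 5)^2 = w^4 + 14*w^3 + 69*w^2 + 140*w + 100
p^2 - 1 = (p - 1)*(p + 1)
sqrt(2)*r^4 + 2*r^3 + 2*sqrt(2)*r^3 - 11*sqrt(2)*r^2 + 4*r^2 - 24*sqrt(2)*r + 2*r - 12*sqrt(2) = (r + 1)*(r - 2*sqrt(2))*(r + 3*sqrt(2))*(sqrt(2)*r + sqrt(2))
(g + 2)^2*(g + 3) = g^3 + 7*g^2 + 16*g + 12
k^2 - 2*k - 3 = (k - 3)*(k + 1)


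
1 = 1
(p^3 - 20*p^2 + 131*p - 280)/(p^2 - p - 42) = (p^2 - 13*p + 40)/(p + 6)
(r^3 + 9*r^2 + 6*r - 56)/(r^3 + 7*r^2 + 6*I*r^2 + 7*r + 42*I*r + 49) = (r^2 + 2*r - 8)/(r^2 + 6*I*r + 7)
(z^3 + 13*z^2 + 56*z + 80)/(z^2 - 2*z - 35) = (z^2 + 8*z + 16)/(z - 7)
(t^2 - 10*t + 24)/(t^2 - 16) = (t - 6)/(t + 4)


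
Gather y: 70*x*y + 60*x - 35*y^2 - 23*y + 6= 60*x - 35*y^2 + y*(70*x - 23) + 6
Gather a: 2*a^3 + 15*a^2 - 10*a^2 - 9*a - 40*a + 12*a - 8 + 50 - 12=2*a^3 + 5*a^2 - 37*a + 30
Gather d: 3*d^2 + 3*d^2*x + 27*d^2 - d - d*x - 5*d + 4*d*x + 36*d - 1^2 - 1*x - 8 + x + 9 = d^2*(3*x + 30) + d*(3*x + 30)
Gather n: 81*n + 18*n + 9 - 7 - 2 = 99*n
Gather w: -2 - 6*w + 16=14 - 6*w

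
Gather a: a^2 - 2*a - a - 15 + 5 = a^2 - 3*a - 10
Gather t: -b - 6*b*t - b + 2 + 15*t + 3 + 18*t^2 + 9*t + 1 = -2*b + 18*t^2 + t*(24 - 6*b) + 6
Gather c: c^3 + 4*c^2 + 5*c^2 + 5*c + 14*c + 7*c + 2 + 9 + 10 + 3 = c^3 + 9*c^2 + 26*c + 24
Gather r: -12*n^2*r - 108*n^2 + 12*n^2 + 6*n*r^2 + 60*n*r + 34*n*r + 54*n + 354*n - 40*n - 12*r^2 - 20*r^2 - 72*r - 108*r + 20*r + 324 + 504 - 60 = -96*n^2 + 368*n + r^2*(6*n - 32) + r*(-12*n^2 + 94*n - 160) + 768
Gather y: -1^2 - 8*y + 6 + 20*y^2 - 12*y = 20*y^2 - 20*y + 5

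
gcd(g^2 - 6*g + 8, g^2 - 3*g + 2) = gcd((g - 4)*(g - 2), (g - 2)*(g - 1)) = g - 2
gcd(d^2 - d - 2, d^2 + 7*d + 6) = d + 1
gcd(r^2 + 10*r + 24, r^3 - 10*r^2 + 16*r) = 1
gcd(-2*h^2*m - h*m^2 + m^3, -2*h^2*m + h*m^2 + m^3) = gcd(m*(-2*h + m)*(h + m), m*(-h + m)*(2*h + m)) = m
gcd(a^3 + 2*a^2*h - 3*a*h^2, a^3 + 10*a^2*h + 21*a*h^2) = a^2 + 3*a*h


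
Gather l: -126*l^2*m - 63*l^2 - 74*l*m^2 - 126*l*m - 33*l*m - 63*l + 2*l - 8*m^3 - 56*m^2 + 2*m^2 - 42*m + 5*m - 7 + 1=l^2*(-126*m - 63) + l*(-74*m^2 - 159*m - 61) - 8*m^3 - 54*m^2 - 37*m - 6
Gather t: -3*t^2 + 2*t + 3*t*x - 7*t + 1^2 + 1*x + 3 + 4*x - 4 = -3*t^2 + t*(3*x - 5) + 5*x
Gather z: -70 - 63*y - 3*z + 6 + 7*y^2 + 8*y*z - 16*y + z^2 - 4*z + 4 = 7*y^2 - 79*y + z^2 + z*(8*y - 7) - 60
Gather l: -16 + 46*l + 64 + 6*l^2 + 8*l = 6*l^2 + 54*l + 48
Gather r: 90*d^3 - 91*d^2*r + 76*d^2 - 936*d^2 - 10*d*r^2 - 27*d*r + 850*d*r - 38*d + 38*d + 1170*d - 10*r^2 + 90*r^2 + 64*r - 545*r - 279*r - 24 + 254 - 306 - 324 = 90*d^3 - 860*d^2 + 1170*d + r^2*(80 - 10*d) + r*(-91*d^2 + 823*d - 760) - 400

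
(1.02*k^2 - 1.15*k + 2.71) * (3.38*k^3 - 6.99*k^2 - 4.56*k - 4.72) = 3.4476*k^5 - 11.0168*k^4 + 12.5471*k^3 - 18.5133*k^2 - 6.9296*k - 12.7912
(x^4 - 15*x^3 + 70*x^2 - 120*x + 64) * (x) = x^5 - 15*x^4 + 70*x^3 - 120*x^2 + 64*x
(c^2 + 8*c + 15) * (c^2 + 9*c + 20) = c^4 + 17*c^3 + 107*c^2 + 295*c + 300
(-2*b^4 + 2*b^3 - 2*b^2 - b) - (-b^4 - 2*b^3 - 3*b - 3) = -b^4 + 4*b^3 - 2*b^2 + 2*b + 3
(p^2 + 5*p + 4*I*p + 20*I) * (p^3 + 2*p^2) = p^5 + 7*p^4 + 4*I*p^4 + 10*p^3 + 28*I*p^3 + 40*I*p^2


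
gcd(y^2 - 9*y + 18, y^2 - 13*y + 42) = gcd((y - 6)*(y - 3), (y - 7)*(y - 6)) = y - 6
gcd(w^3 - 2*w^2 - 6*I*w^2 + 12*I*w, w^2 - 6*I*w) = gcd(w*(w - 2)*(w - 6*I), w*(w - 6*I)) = w^2 - 6*I*w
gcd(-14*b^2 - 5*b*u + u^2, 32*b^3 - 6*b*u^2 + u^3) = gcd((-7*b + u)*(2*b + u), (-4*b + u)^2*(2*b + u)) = 2*b + u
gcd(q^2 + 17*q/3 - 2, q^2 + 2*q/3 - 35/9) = 1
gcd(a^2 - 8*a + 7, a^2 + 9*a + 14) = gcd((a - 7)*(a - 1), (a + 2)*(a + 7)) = 1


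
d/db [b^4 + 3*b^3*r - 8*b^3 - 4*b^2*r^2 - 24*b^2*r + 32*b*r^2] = 4*b^3 + 9*b^2*r - 24*b^2 - 8*b*r^2 - 48*b*r + 32*r^2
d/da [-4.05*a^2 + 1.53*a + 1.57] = 1.53 - 8.1*a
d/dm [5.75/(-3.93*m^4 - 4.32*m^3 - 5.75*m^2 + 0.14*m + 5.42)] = (90.39*m^3 + 74.52*m^2 + 66.125*m - 0.805)/(3.93*m^4 + 4.32*m^3 + 5.75*m^2 - 0.14*m - 5.42)^2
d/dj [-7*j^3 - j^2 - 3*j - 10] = -21*j^2 - 2*j - 3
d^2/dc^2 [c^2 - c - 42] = 2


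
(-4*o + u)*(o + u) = -4*o^2 - 3*o*u + u^2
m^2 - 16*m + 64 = (m - 8)^2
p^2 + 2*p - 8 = (p - 2)*(p + 4)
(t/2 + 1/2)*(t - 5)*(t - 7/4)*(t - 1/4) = t^4/2 - 3*t^3 + 55*t^2/32 + 33*t/8 - 35/32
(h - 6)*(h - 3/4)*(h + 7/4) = h^3 - 5*h^2 - 117*h/16 + 63/8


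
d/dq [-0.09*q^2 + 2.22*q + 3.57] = 2.22 - 0.18*q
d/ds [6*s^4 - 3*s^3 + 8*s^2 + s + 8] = 24*s^3 - 9*s^2 + 16*s + 1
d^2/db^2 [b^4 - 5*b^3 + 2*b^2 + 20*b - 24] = 12*b^2 - 30*b + 4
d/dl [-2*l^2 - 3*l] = -4*l - 3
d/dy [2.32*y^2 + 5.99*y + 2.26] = 4.64*y + 5.99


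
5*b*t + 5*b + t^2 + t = (5*b + t)*(t + 1)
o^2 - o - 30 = (o - 6)*(o + 5)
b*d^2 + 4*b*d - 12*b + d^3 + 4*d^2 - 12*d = (b + d)*(d - 2)*(d + 6)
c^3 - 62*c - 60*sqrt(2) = (c - 6*sqrt(2))*(c + sqrt(2))*(c + 5*sqrt(2))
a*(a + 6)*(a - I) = a^3 + 6*a^2 - I*a^2 - 6*I*a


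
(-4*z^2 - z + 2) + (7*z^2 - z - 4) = 3*z^2 - 2*z - 2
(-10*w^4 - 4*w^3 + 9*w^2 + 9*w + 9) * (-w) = 10*w^5 + 4*w^4 - 9*w^3 - 9*w^2 - 9*w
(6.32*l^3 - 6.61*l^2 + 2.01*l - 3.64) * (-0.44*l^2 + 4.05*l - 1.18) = -2.7808*l^5 + 28.5044*l^4 - 35.1125*l^3 + 17.5419*l^2 - 17.1138*l + 4.2952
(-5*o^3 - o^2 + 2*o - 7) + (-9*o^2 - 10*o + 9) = -5*o^3 - 10*o^2 - 8*o + 2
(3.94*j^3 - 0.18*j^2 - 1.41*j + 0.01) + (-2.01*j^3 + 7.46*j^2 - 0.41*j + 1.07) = 1.93*j^3 + 7.28*j^2 - 1.82*j + 1.08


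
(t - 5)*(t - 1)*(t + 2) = t^3 - 4*t^2 - 7*t + 10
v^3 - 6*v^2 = v^2*(v - 6)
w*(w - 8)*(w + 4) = w^3 - 4*w^2 - 32*w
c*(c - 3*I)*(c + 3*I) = c^3 + 9*c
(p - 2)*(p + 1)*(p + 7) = p^3 + 6*p^2 - 9*p - 14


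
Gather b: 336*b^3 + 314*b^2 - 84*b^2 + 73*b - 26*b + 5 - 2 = 336*b^3 + 230*b^2 + 47*b + 3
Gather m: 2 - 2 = 0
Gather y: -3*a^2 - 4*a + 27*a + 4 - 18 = -3*a^2 + 23*a - 14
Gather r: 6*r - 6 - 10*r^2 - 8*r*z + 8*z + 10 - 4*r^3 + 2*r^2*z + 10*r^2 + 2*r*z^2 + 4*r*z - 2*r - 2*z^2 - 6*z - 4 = -4*r^3 + 2*r^2*z + r*(2*z^2 - 4*z + 4) - 2*z^2 + 2*z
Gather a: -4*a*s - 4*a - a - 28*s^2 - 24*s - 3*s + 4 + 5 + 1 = a*(-4*s - 5) - 28*s^2 - 27*s + 10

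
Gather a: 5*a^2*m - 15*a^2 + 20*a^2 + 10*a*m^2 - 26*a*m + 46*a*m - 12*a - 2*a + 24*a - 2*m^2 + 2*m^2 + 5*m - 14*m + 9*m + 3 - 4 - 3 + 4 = a^2*(5*m + 5) + a*(10*m^2 + 20*m + 10)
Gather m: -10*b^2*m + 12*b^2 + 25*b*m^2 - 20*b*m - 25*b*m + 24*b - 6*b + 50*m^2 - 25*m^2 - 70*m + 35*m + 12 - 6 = 12*b^2 + 18*b + m^2*(25*b + 25) + m*(-10*b^2 - 45*b - 35) + 6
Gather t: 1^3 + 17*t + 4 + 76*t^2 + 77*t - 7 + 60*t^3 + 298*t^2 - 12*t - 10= 60*t^3 + 374*t^2 + 82*t - 12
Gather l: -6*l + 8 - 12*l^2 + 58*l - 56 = -12*l^2 + 52*l - 48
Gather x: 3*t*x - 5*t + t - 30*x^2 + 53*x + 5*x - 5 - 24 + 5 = -4*t - 30*x^2 + x*(3*t + 58) - 24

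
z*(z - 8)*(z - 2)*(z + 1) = z^4 - 9*z^3 + 6*z^2 + 16*z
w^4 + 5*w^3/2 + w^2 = w^2*(w + 1/2)*(w + 2)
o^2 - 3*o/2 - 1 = (o - 2)*(o + 1/2)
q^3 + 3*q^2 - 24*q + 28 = (q - 2)^2*(q + 7)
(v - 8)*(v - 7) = v^2 - 15*v + 56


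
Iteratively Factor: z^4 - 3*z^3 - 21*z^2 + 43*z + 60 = (z - 3)*(z^3 - 21*z - 20) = (z - 3)*(z + 1)*(z^2 - z - 20) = (z - 5)*(z - 3)*(z + 1)*(z + 4)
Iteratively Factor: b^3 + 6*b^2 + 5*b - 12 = (b - 1)*(b^2 + 7*b + 12) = (b - 1)*(b + 3)*(b + 4)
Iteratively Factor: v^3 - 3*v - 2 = (v - 2)*(v^2 + 2*v + 1) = (v - 2)*(v + 1)*(v + 1)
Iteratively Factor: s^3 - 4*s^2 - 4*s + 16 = (s + 2)*(s^2 - 6*s + 8) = (s - 4)*(s + 2)*(s - 2)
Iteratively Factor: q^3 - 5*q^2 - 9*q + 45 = (q + 3)*(q^2 - 8*q + 15) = (q - 3)*(q + 3)*(q - 5)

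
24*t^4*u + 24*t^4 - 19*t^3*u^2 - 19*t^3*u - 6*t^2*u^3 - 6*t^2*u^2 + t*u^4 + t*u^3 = (-8*t + u)*(-t + u)*(3*t + u)*(t*u + t)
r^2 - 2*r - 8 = (r - 4)*(r + 2)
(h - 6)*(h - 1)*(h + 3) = h^3 - 4*h^2 - 15*h + 18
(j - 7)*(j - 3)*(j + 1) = j^3 - 9*j^2 + 11*j + 21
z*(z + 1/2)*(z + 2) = z^3 + 5*z^2/2 + z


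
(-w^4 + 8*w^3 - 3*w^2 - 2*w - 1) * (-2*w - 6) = 2*w^5 - 10*w^4 - 42*w^3 + 22*w^2 + 14*w + 6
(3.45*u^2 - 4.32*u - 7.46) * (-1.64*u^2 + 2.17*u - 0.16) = -5.658*u^4 + 14.5713*u^3 + 2.308*u^2 - 15.497*u + 1.1936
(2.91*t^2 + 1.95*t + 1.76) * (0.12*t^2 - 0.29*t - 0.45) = 0.3492*t^4 - 0.6099*t^3 - 1.6638*t^2 - 1.3879*t - 0.792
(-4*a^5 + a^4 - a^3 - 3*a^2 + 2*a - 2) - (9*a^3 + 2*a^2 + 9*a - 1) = -4*a^5 + a^4 - 10*a^3 - 5*a^2 - 7*a - 1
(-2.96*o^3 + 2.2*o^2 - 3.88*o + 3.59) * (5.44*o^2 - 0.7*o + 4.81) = -16.1024*o^5 + 14.04*o^4 - 36.8848*o^3 + 32.8276*o^2 - 21.1758*o + 17.2679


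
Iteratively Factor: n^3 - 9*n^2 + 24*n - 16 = (n - 4)*(n^2 - 5*n + 4) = (n - 4)^2*(n - 1)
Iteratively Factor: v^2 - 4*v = (v)*(v - 4)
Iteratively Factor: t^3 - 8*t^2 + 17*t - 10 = (t - 5)*(t^2 - 3*t + 2) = (t - 5)*(t - 1)*(t - 2)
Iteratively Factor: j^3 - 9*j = (j - 3)*(j^2 + 3*j) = j*(j - 3)*(j + 3)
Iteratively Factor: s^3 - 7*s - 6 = (s + 2)*(s^2 - 2*s - 3) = (s + 1)*(s + 2)*(s - 3)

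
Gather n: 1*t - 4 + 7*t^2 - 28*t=7*t^2 - 27*t - 4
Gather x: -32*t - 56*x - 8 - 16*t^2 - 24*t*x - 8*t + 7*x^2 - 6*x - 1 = -16*t^2 - 40*t + 7*x^2 + x*(-24*t - 62) - 9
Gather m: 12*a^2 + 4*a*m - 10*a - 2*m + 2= 12*a^2 - 10*a + m*(4*a - 2) + 2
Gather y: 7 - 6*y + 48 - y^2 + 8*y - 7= -y^2 + 2*y + 48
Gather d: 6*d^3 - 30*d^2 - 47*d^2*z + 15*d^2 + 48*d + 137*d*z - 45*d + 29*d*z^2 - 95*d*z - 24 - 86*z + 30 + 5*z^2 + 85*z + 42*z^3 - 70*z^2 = 6*d^3 + d^2*(-47*z - 15) + d*(29*z^2 + 42*z + 3) + 42*z^3 - 65*z^2 - z + 6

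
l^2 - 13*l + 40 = (l - 8)*(l - 5)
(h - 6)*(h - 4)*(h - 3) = h^3 - 13*h^2 + 54*h - 72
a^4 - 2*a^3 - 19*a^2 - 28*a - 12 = (a - 6)*(a + 1)^2*(a + 2)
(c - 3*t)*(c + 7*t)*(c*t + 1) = c^3*t + 4*c^2*t^2 + c^2 - 21*c*t^3 + 4*c*t - 21*t^2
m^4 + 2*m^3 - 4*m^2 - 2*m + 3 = (m - 1)^2*(m + 1)*(m + 3)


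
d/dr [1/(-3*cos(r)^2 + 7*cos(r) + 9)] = (7 - 6*cos(r))*sin(r)/(-3*cos(r)^2 + 7*cos(r) + 9)^2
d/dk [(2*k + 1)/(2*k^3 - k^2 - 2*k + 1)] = 2*(2*k^3 - k^2 - 2*k + (2*k + 1)*(-3*k^2 + k + 1) + 1)/(2*k^3 - k^2 - 2*k + 1)^2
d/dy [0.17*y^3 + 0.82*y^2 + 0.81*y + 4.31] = 0.51*y^2 + 1.64*y + 0.81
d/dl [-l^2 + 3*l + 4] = 3 - 2*l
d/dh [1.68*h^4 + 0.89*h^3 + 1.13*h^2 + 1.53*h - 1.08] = 6.72*h^3 + 2.67*h^2 + 2.26*h + 1.53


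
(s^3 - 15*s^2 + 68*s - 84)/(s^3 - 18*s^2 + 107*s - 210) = (s - 2)/(s - 5)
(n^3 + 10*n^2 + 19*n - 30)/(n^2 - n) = n + 11 + 30/n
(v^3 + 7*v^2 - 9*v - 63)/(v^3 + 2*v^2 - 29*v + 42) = (v + 3)/(v - 2)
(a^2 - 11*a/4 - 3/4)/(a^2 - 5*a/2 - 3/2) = (4*a + 1)/(2*(2*a + 1))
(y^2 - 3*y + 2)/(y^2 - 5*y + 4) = (y - 2)/(y - 4)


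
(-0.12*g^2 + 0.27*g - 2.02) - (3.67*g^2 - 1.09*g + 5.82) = -3.79*g^2 + 1.36*g - 7.84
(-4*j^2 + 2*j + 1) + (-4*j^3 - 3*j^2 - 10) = -4*j^3 - 7*j^2 + 2*j - 9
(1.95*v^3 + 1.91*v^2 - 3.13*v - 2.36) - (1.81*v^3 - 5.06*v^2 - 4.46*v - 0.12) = 0.14*v^3 + 6.97*v^2 + 1.33*v - 2.24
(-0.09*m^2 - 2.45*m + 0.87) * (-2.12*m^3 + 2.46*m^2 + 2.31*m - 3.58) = 0.1908*m^5 + 4.9726*m^4 - 8.0793*m^3 - 3.1971*m^2 + 10.7807*m - 3.1146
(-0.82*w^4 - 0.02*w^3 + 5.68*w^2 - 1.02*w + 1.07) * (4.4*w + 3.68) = -3.608*w^5 - 3.1056*w^4 + 24.9184*w^3 + 16.4144*w^2 + 0.954400000000001*w + 3.9376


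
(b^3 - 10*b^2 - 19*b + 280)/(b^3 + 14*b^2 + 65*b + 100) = (b^2 - 15*b + 56)/(b^2 + 9*b + 20)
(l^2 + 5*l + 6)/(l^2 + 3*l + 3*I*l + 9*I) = (l + 2)/(l + 3*I)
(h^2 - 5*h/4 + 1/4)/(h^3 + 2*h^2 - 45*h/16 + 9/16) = 4*(h - 1)/(4*h^2 + 9*h - 9)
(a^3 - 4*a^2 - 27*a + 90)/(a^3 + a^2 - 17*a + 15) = (a - 6)/(a - 1)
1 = 1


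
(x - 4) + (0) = x - 4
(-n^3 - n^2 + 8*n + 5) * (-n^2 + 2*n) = n^5 - n^4 - 10*n^3 + 11*n^2 + 10*n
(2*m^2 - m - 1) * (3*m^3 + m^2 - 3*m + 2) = 6*m^5 - m^4 - 10*m^3 + 6*m^2 + m - 2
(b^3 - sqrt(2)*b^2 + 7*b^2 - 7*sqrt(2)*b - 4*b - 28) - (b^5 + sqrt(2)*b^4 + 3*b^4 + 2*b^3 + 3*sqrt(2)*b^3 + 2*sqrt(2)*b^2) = -b^5 - 3*b^4 - sqrt(2)*b^4 - 3*sqrt(2)*b^3 - b^3 - 3*sqrt(2)*b^2 + 7*b^2 - 7*sqrt(2)*b - 4*b - 28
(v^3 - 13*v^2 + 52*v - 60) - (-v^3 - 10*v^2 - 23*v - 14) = 2*v^3 - 3*v^2 + 75*v - 46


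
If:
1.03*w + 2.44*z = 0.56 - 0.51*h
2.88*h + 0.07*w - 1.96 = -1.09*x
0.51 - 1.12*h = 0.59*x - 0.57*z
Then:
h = 1.26224482657005 - 1.14305612384431*z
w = -1.80295279304796*z - 0.0813056908259468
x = 3.1359709469587*z - 1.53171899281094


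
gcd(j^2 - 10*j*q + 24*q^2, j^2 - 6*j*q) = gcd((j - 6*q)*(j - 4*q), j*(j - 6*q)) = -j + 6*q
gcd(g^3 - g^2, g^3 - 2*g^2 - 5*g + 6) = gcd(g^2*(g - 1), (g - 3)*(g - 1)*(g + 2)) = g - 1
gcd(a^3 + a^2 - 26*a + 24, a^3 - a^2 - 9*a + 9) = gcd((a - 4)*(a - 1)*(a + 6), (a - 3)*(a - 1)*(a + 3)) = a - 1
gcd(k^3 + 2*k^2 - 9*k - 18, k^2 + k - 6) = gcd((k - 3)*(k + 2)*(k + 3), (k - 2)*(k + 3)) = k + 3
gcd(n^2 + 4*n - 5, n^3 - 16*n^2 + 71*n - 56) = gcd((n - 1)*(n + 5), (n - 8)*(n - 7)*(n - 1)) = n - 1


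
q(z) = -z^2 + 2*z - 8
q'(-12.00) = 26.00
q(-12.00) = -176.00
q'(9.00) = -16.00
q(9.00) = -71.00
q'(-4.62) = 11.24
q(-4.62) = -38.58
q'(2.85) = -3.70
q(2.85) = -10.42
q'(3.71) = -5.42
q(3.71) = -14.34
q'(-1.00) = 4.00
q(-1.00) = -11.00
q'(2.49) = -2.98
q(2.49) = -9.22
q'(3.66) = -5.32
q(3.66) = -14.08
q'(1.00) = 0.00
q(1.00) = -7.00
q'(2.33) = -2.66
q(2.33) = -8.77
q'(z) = 2 - 2*z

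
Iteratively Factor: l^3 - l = (l)*(l^2 - 1) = l*(l - 1)*(l + 1)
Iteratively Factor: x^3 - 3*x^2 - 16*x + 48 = (x - 3)*(x^2 - 16) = (x - 3)*(x + 4)*(x - 4)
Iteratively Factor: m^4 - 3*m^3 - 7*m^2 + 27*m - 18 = (m - 1)*(m^3 - 2*m^2 - 9*m + 18) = (m - 3)*(m - 1)*(m^2 + m - 6) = (m - 3)*(m - 1)*(m + 3)*(m - 2)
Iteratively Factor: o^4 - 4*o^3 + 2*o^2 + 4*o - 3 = (o - 1)*(o^3 - 3*o^2 - o + 3) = (o - 1)^2*(o^2 - 2*o - 3) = (o - 3)*(o - 1)^2*(o + 1)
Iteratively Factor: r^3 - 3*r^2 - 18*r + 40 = (r + 4)*(r^2 - 7*r + 10) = (r - 5)*(r + 4)*(r - 2)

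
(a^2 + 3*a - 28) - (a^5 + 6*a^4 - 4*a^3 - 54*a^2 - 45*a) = -a^5 - 6*a^4 + 4*a^3 + 55*a^2 + 48*a - 28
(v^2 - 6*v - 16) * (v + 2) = v^3 - 4*v^2 - 28*v - 32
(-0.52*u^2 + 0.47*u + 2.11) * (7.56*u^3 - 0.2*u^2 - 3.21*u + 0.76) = -3.9312*u^5 + 3.6572*u^4 + 17.5268*u^3 - 2.3259*u^2 - 6.4159*u + 1.6036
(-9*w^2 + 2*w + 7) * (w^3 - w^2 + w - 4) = -9*w^5 + 11*w^4 - 4*w^3 + 31*w^2 - w - 28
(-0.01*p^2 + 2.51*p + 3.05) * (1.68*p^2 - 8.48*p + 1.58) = -0.0168*p^4 + 4.3016*p^3 - 16.1766*p^2 - 21.8982*p + 4.819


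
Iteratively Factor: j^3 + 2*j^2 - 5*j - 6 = (j - 2)*(j^2 + 4*j + 3) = (j - 2)*(j + 1)*(j + 3)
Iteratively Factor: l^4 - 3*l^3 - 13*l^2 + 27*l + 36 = (l - 3)*(l^3 - 13*l - 12) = (l - 4)*(l - 3)*(l^2 + 4*l + 3) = (l - 4)*(l - 3)*(l + 3)*(l + 1)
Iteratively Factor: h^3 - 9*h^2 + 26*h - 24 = (h - 4)*(h^2 - 5*h + 6) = (h - 4)*(h - 3)*(h - 2)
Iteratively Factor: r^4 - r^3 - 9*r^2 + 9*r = (r - 3)*(r^3 + 2*r^2 - 3*r) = (r - 3)*(r + 3)*(r^2 - r) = r*(r - 3)*(r + 3)*(r - 1)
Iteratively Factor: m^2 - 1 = (m + 1)*(m - 1)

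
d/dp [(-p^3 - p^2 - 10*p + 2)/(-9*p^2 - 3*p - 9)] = (3*p^4 + 2*p^3 - 20*p^2 + 18*p + 32)/(3*(9*p^4 + 6*p^3 + 19*p^2 + 6*p + 9))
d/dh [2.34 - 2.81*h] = -2.81000000000000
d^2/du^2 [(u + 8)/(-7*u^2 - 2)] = 14*(-28*u^2*(u + 8) + (3*u + 8)*(7*u^2 + 2))/(7*u^2 + 2)^3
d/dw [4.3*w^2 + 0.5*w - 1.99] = 8.6*w + 0.5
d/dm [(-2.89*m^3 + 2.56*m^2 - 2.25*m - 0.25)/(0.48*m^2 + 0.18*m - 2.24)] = (-1.3872*m^4 - 1.0404*m^3 + 20.9616*m^2 - 11.2288*m + 5.085)/(0.2304*m^4 + 0.1728*m^3 - 2.118*m^2 - 0.8064*m + 5.0176)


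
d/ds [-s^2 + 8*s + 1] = 8 - 2*s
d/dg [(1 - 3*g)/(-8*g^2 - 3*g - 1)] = 2*(-12*g^2 + 8*g + 3)/(64*g^4 + 48*g^3 + 25*g^2 + 6*g + 1)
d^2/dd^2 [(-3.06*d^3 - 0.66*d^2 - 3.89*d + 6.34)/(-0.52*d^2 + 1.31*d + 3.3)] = (24.007348*d^3 + 75.879624*d^2 + 265.904688*d - 62.777168)/(0.140608*d^6 - 1.062672*d^5 + 0.000156000000000489*d^4 + 11.239669*d^3 - 0.000990000000001601*d^2 - 42.7977*d - 35.937)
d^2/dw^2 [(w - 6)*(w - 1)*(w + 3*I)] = 6*w - 14 + 6*I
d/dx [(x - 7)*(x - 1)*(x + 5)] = 3*x^2 - 6*x - 33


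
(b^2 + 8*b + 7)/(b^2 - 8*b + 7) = (b^2 + 8*b + 7)/(b^2 - 8*b + 7)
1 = 1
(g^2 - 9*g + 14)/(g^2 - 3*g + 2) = (g - 7)/(g - 1)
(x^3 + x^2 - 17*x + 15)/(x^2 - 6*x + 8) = (x^3 + x^2 - 17*x + 15)/(x^2 - 6*x + 8)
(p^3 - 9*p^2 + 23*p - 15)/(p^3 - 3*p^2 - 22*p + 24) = (p^2 - 8*p + 15)/(p^2 - 2*p - 24)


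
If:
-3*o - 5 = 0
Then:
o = -5/3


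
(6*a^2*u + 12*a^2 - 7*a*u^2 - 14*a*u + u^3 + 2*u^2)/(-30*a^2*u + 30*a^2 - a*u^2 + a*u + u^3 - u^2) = (-a*u - 2*a + u^2 + 2*u)/(5*a*u - 5*a + u^2 - u)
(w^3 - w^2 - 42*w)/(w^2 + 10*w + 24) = w*(w - 7)/(w + 4)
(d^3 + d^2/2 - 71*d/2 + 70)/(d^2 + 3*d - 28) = d - 5/2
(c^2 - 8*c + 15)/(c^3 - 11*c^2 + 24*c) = (c - 5)/(c*(c - 8))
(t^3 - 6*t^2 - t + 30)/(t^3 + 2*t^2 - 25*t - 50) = (t - 3)/(t + 5)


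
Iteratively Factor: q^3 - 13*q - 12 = (q + 3)*(q^2 - 3*q - 4) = (q + 1)*(q + 3)*(q - 4)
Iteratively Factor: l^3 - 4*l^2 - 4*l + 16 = (l + 2)*(l^2 - 6*l + 8) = (l - 2)*(l + 2)*(l - 4)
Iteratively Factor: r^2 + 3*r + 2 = (r + 2)*(r + 1)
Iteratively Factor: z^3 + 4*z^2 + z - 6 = (z - 1)*(z^2 + 5*z + 6) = (z - 1)*(z + 3)*(z + 2)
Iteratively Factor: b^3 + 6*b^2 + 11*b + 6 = (b + 2)*(b^2 + 4*b + 3) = (b + 1)*(b + 2)*(b + 3)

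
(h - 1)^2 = h^2 - 2*h + 1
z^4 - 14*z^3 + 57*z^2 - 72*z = z*(z - 8)*(z - 3)^2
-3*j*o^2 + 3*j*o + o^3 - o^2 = o*(-3*j + o)*(o - 1)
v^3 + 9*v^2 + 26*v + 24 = (v + 2)*(v + 3)*(v + 4)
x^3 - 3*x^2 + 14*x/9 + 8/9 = (x - 2)*(x - 4/3)*(x + 1/3)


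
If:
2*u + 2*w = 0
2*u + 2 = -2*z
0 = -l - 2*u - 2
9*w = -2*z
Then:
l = -18/11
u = -2/11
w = 2/11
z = -9/11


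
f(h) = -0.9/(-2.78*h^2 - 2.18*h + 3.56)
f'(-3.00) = 0.06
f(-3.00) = 0.06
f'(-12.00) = 0.00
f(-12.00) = 0.00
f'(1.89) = -0.10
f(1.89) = 0.09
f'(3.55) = -0.01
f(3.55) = 0.02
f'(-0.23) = -0.05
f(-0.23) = -0.23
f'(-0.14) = -0.09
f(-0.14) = -0.24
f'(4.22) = -0.01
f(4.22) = 0.02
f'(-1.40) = 3.73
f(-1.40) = -0.77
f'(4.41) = -0.01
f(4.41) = 0.01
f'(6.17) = -0.00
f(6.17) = 0.01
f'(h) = -0.9*(5.56*h + 2.18)/(-2.78*h^2 - 2.18*h + 3.56)^2 = (-5.004*h - 1.962)/(2.78*h^2 + 2.18*h - 3.56)^2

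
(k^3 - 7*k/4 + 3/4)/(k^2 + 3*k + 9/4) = (2*k^2 - 3*k + 1)/(2*k + 3)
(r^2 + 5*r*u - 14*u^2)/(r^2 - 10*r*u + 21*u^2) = (r^2 + 5*r*u - 14*u^2)/(r^2 - 10*r*u + 21*u^2)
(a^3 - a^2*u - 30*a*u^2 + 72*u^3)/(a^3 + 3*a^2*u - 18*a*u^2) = (a - 4*u)/a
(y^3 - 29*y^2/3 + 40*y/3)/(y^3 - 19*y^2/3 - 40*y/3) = (3*y - 5)/(3*y + 5)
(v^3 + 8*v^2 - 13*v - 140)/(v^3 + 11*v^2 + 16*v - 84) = (v^2 + v - 20)/(v^2 + 4*v - 12)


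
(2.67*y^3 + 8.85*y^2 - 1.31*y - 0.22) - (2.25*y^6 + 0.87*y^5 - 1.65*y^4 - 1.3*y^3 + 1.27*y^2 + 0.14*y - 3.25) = -2.25*y^6 - 0.87*y^5 + 1.65*y^4 + 3.97*y^3 + 7.58*y^2 - 1.45*y + 3.03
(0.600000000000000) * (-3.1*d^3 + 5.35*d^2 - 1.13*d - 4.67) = -1.86*d^3 + 3.21*d^2 - 0.678*d - 2.802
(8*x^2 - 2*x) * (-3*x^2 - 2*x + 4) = -24*x^4 - 10*x^3 + 36*x^2 - 8*x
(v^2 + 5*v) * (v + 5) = v^3 + 10*v^2 + 25*v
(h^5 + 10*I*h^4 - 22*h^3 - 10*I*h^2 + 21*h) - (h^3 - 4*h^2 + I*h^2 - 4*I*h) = h^5 + 10*I*h^4 - 23*h^3 + 4*h^2 - 11*I*h^2 + 21*h + 4*I*h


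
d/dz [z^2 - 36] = 2*z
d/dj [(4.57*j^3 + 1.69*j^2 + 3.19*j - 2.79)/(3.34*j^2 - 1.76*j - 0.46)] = (15.2638*j^4 - 16.0864*j^3 - 19.9356*j^2 + 17.0824*j - 6.3778)/(11.1556*j^4 - 11.7568*j^3 + 0.0247999999999999*j^2 + 1.6192*j + 0.2116)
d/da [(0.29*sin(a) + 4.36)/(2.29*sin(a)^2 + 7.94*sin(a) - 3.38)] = (-19.9688*sin(a) + 0.33205*cos(2*a) - 35.93065)*cos(a)/(2.29*sin(a)^2 + 7.94*sin(a) - 3.38)^2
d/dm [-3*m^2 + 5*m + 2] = 5 - 6*m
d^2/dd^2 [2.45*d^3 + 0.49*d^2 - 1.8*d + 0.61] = 14.7*d + 0.98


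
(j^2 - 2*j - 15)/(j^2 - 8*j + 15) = (j + 3)/(j - 3)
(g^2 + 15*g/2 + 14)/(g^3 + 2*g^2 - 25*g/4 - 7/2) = 2*(g + 4)/(2*g^2 - 3*g - 2)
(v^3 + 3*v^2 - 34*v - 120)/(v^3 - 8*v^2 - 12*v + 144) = (v + 5)/(v - 6)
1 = 1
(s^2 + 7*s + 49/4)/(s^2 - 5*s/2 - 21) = (s + 7/2)/(s - 6)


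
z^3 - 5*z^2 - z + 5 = (z - 5)*(z - 1)*(z + 1)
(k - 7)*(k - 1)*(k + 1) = k^3 - 7*k^2 - k + 7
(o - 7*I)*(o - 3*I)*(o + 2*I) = o^3 - 8*I*o^2 - o - 42*I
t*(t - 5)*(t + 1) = t^3 - 4*t^2 - 5*t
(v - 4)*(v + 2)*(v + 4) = v^3 + 2*v^2 - 16*v - 32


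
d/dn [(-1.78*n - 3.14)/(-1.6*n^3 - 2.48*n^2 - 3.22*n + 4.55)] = (2.848*n^3 + 4.4144*n^2 + 5.7316*n - (1.78*n + 3.14)*(4.8*n^2 + 4.96*n + 3.22) - 8.099)/(1.6*n^3 + 2.48*n^2 + 3.22*n - 4.55)^2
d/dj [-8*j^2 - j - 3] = -16*j - 1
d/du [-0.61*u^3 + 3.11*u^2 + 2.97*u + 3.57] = -1.83*u^2 + 6.22*u + 2.97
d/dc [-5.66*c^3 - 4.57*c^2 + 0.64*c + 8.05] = -16.98*c^2 - 9.14*c + 0.64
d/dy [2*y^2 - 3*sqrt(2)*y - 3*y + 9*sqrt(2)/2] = 4*y - 3*sqrt(2) - 3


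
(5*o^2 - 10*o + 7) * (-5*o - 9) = -25*o^3 + 5*o^2 + 55*o - 63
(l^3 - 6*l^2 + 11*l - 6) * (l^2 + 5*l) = l^5 - l^4 - 19*l^3 + 49*l^2 - 30*l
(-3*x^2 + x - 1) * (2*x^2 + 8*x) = -6*x^4 - 22*x^3 + 6*x^2 - 8*x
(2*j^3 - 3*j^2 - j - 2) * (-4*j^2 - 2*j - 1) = -8*j^5 + 8*j^4 + 8*j^3 + 13*j^2 + 5*j + 2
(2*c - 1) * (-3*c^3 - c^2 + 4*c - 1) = -6*c^4 + c^3 + 9*c^2 - 6*c + 1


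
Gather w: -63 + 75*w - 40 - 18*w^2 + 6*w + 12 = -18*w^2 + 81*w - 91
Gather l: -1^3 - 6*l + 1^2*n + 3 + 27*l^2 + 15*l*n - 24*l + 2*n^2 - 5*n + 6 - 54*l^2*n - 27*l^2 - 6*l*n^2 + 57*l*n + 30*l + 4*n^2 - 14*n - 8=-54*l^2*n + l*(-6*n^2 + 72*n) + 6*n^2 - 18*n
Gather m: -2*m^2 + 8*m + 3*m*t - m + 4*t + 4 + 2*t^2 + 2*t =-2*m^2 + m*(3*t + 7) + 2*t^2 + 6*t + 4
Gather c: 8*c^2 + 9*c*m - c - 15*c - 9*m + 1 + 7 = 8*c^2 + c*(9*m - 16) - 9*m + 8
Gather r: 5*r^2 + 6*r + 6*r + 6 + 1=5*r^2 + 12*r + 7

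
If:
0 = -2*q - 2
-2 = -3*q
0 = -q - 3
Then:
No Solution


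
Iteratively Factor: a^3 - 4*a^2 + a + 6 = (a - 3)*(a^2 - a - 2) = (a - 3)*(a + 1)*(a - 2)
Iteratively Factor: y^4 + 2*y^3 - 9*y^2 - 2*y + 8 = (y + 4)*(y^3 - 2*y^2 - y + 2) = (y - 2)*(y + 4)*(y^2 - 1) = (y - 2)*(y + 1)*(y + 4)*(y - 1)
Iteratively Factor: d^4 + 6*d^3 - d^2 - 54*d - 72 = (d + 2)*(d^3 + 4*d^2 - 9*d - 36) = (d + 2)*(d + 4)*(d^2 - 9) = (d + 2)*(d + 3)*(d + 4)*(d - 3)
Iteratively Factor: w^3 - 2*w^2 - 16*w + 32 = (w + 4)*(w^2 - 6*w + 8) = (w - 2)*(w + 4)*(w - 4)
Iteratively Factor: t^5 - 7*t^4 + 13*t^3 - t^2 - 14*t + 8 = (t - 1)*(t^4 - 6*t^3 + 7*t^2 + 6*t - 8) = (t - 1)*(t + 1)*(t^3 - 7*t^2 + 14*t - 8) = (t - 1)^2*(t + 1)*(t^2 - 6*t + 8) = (t - 2)*(t - 1)^2*(t + 1)*(t - 4)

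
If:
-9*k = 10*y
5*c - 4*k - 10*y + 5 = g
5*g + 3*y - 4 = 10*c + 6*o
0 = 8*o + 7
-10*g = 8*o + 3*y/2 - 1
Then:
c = 27237/30820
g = 3457/6164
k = -2730/1541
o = -7/8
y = 2457/1541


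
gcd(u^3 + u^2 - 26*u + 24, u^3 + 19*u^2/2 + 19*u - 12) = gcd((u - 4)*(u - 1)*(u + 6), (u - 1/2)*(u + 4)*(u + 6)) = u + 6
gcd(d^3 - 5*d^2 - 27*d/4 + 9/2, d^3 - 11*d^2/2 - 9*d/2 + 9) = d^2 - 9*d/2 - 9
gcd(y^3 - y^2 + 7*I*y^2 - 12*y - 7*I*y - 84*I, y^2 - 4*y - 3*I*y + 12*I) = y - 4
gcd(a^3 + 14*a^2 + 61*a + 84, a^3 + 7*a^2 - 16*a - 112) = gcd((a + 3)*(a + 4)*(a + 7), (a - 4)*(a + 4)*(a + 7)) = a^2 + 11*a + 28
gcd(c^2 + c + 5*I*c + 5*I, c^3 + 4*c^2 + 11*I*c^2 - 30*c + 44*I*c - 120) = c + 5*I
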